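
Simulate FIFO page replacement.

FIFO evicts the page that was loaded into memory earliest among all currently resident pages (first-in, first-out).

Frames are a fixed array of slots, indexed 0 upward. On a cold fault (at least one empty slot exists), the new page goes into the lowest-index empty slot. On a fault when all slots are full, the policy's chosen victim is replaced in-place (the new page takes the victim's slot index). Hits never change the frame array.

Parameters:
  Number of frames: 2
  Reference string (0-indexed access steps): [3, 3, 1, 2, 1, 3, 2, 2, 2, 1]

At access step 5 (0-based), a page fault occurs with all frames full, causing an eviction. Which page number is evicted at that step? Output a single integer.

Step 0: ref 3 -> FAULT, frames=[3,-]
Step 1: ref 3 -> HIT, frames=[3,-]
Step 2: ref 1 -> FAULT, frames=[3,1]
Step 3: ref 2 -> FAULT, evict 3, frames=[2,1]
Step 4: ref 1 -> HIT, frames=[2,1]
Step 5: ref 3 -> FAULT, evict 1, frames=[2,3]
At step 5: evicted page 1

Answer: 1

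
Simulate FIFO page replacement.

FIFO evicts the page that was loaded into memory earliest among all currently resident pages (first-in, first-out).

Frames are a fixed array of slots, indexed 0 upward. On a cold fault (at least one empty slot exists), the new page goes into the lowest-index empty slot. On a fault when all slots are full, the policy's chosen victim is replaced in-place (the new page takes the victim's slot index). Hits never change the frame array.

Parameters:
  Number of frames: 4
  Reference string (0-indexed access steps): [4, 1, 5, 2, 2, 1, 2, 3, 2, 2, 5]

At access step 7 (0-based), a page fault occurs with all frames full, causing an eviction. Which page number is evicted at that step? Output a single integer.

Answer: 4

Derivation:
Step 0: ref 4 -> FAULT, frames=[4,-,-,-]
Step 1: ref 1 -> FAULT, frames=[4,1,-,-]
Step 2: ref 5 -> FAULT, frames=[4,1,5,-]
Step 3: ref 2 -> FAULT, frames=[4,1,5,2]
Step 4: ref 2 -> HIT, frames=[4,1,5,2]
Step 5: ref 1 -> HIT, frames=[4,1,5,2]
Step 6: ref 2 -> HIT, frames=[4,1,5,2]
Step 7: ref 3 -> FAULT, evict 4, frames=[3,1,5,2]
At step 7: evicted page 4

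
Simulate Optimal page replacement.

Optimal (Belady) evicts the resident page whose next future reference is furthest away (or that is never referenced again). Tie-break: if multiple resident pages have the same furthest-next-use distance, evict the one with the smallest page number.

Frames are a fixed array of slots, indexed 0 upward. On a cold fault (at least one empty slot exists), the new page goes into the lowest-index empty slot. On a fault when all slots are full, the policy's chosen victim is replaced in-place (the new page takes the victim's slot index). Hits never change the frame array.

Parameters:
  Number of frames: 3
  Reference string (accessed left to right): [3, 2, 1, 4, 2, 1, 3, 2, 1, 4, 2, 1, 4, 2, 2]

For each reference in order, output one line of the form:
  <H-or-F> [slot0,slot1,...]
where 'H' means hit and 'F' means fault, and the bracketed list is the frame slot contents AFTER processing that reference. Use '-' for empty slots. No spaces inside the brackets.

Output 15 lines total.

F [3,-,-]
F [3,2,-]
F [3,2,1]
F [4,2,1]
H [4,2,1]
H [4,2,1]
F [3,2,1]
H [3,2,1]
H [3,2,1]
F [4,2,1]
H [4,2,1]
H [4,2,1]
H [4,2,1]
H [4,2,1]
H [4,2,1]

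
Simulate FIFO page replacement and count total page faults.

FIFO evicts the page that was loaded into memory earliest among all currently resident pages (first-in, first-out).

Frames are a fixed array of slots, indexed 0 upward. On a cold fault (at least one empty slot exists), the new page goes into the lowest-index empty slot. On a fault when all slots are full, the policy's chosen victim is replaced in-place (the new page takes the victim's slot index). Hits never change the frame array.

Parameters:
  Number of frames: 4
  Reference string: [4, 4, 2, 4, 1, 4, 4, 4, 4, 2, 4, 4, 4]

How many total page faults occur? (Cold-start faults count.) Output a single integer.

Step 0: ref 4 → FAULT, frames=[4,-,-,-]
Step 1: ref 4 → HIT, frames=[4,-,-,-]
Step 2: ref 2 → FAULT, frames=[4,2,-,-]
Step 3: ref 4 → HIT, frames=[4,2,-,-]
Step 4: ref 1 → FAULT, frames=[4,2,1,-]
Step 5: ref 4 → HIT, frames=[4,2,1,-]
Step 6: ref 4 → HIT, frames=[4,2,1,-]
Step 7: ref 4 → HIT, frames=[4,2,1,-]
Step 8: ref 4 → HIT, frames=[4,2,1,-]
Step 9: ref 2 → HIT, frames=[4,2,1,-]
Step 10: ref 4 → HIT, frames=[4,2,1,-]
Step 11: ref 4 → HIT, frames=[4,2,1,-]
Step 12: ref 4 → HIT, frames=[4,2,1,-]
Total faults: 3

Answer: 3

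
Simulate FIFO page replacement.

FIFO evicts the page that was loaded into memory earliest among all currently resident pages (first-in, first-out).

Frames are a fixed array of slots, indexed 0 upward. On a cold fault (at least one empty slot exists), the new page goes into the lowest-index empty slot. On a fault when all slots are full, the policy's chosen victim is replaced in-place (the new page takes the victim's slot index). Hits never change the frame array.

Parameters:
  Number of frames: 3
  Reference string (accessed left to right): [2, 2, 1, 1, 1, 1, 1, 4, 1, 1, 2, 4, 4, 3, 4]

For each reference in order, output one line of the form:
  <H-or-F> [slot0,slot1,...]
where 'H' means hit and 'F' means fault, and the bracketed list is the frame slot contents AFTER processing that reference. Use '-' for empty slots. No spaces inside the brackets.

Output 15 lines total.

F [2,-,-]
H [2,-,-]
F [2,1,-]
H [2,1,-]
H [2,1,-]
H [2,1,-]
H [2,1,-]
F [2,1,4]
H [2,1,4]
H [2,1,4]
H [2,1,4]
H [2,1,4]
H [2,1,4]
F [3,1,4]
H [3,1,4]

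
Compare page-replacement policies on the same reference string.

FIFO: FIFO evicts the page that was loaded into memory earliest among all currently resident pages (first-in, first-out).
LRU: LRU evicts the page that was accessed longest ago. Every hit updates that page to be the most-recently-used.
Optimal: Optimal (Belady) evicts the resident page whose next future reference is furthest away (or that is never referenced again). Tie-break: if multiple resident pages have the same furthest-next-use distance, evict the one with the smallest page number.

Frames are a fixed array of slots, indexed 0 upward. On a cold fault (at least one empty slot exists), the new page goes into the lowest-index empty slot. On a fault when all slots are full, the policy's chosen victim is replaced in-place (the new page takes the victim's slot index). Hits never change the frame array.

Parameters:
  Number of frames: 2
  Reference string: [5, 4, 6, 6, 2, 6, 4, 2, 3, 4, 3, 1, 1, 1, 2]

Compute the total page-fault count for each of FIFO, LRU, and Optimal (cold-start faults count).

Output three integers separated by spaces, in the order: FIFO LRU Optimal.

--- FIFO ---
  step 0: ref 5 -> FAULT, frames=[5,-] (faults so far: 1)
  step 1: ref 4 -> FAULT, frames=[5,4] (faults so far: 2)
  step 2: ref 6 -> FAULT, evict 5, frames=[6,4] (faults so far: 3)
  step 3: ref 6 -> HIT, frames=[6,4] (faults so far: 3)
  step 4: ref 2 -> FAULT, evict 4, frames=[6,2] (faults so far: 4)
  step 5: ref 6 -> HIT, frames=[6,2] (faults so far: 4)
  step 6: ref 4 -> FAULT, evict 6, frames=[4,2] (faults so far: 5)
  step 7: ref 2 -> HIT, frames=[4,2] (faults so far: 5)
  step 8: ref 3 -> FAULT, evict 2, frames=[4,3] (faults so far: 6)
  step 9: ref 4 -> HIT, frames=[4,3] (faults so far: 6)
  step 10: ref 3 -> HIT, frames=[4,3] (faults so far: 6)
  step 11: ref 1 -> FAULT, evict 4, frames=[1,3] (faults so far: 7)
  step 12: ref 1 -> HIT, frames=[1,3] (faults so far: 7)
  step 13: ref 1 -> HIT, frames=[1,3] (faults so far: 7)
  step 14: ref 2 -> FAULT, evict 3, frames=[1,2] (faults so far: 8)
  FIFO total faults: 8
--- LRU ---
  step 0: ref 5 -> FAULT, frames=[5,-] (faults so far: 1)
  step 1: ref 4 -> FAULT, frames=[5,4] (faults so far: 2)
  step 2: ref 6 -> FAULT, evict 5, frames=[6,4] (faults so far: 3)
  step 3: ref 6 -> HIT, frames=[6,4] (faults so far: 3)
  step 4: ref 2 -> FAULT, evict 4, frames=[6,2] (faults so far: 4)
  step 5: ref 6 -> HIT, frames=[6,2] (faults so far: 4)
  step 6: ref 4 -> FAULT, evict 2, frames=[6,4] (faults so far: 5)
  step 7: ref 2 -> FAULT, evict 6, frames=[2,4] (faults so far: 6)
  step 8: ref 3 -> FAULT, evict 4, frames=[2,3] (faults so far: 7)
  step 9: ref 4 -> FAULT, evict 2, frames=[4,3] (faults so far: 8)
  step 10: ref 3 -> HIT, frames=[4,3] (faults so far: 8)
  step 11: ref 1 -> FAULT, evict 4, frames=[1,3] (faults so far: 9)
  step 12: ref 1 -> HIT, frames=[1,3] (faults so far: 9)
  step 13: ref 1 -> HIT, frames=[1,3] (faults so far: 9)
  step 14: ref 2 -> FAULT, evict 3, frames=[1,2] (faults so far: 10)
  LRU total faults: 10
--- Optimal ---
  step 0: ref 5 -> FAULT, frames=[5,-] (faults so far: 1)
  step 1: ref 4 -> FAULT, frames=[5,4] (faults so far: 2)
  step 2: ref 6 -> FAULT, evict 5, frames=[6,4] (faults so far: 3)
  step 3: ref 6 -> HIT, frames=[6,4] (faults so far: 3)
  step 4: ref 2 -> FAULT, evict 4, frames=[6,2] (faults so far: 4)
  step 5: ref 6 -> HIT, frames=[6,2] (faults so far: 4)
  step 6: ref 4 -> FAULT, evict 6, frames=[4,2] (faults so far: 5)
  step 7: ref 2 -> HIT, frames=[4,2] (faults so far: 5)
  step 8: ref 3 -> FAULT, evict 2, frames=[4,3] (faults so far: 6)
  step 9: ref 4 -> HIT, frames=[4,3] (faults so far: 6)
  step 10: ref 3 -> HIT, frames=[4,3] (faults so far: 6)
  step 11: ref 1 -> FAULT, evict 3, frames=[4,1] (faults so far: 7)
  step 12: ref 1 -> HIT, frames=[4,1] (faults so far: 7)
  step 13: ref 1 -> HIT, frames=[4,1] (faults so far: 7)
  step 14: ref 2 -> FAULT, evict 1, frames=[4,2] (faults so far: 8)
  Optimal total faults: 8

Answer: 8 10 8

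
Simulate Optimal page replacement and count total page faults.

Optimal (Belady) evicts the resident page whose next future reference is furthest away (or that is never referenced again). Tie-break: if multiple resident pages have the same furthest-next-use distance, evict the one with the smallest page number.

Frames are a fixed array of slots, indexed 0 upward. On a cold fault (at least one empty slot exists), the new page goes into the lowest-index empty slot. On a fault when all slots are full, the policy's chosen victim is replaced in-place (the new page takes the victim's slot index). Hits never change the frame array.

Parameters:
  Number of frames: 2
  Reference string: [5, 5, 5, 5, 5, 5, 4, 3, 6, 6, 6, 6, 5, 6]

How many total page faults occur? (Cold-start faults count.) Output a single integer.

Step 0: ref 5 → FAULT, frames=[5,-]
Step 1: ref 5 → HIT, frames=[5,-]
Step 2: ref 5 → HIT, frames=[5,-]
Step 3: ref 5 → HIT, frames=[5,-]
Step 4: ref 5 → HIT, frames=[5,-]
Step 5: ref 5 → HIT, frames=[5,-]
Step 6: ref 4 → FAULT, frames=[5,4]
Step 7: ref 3 → FAULT (evict 4), frames=[5,3]
Step 8: ref 6 → FAULT (evict 3), frames=[5,6]
Step 9: ref 6 → HIT, frames=[5,6]
Step 10: ref 6 → HIT, frames=[5,6]
Step 11: ref 6 → HIT, frames=[5,6]
Step 12: ref 5 → HIT, frames=[5,6]
Step 13: ref 6 → HIT, frames=[5,6]
Total faults: 4

Answer: 4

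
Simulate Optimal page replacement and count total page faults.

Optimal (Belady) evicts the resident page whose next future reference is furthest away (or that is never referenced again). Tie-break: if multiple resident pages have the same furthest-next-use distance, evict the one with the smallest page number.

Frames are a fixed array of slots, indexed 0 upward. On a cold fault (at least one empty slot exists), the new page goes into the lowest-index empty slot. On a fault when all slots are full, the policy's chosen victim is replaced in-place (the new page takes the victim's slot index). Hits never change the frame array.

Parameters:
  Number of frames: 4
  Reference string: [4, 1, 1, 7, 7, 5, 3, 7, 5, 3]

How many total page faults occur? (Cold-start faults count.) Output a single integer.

Step 0: ref 4 → FAULT, frames=[4,-,-,-]
Step 1: ref 1 → FAULT, frames=[4,1,-,-]
Step 2: ref 1 → HIT, frames=[4,1,-,-]
Step 3: ref 7 → FAULT, frames=[4,1,7,-]
Step 4: ref 7 → HIT, frames=[4,1,7,-]
Step 5: ref 5 → FAULT, frames=[4,1,7,5]
Step 6: ref 3 → FAULT (evict 1), frames=[4,3,7,5]
Step 7: ref 7 → HIT, frames=[4,3,7,5]
Step 8: ref 5 → HIT, frames=[4,3,7,5]
Step 9: ref 3 → HIT, frames=[4,3,7,5]
Total faults: 5

Answer: 5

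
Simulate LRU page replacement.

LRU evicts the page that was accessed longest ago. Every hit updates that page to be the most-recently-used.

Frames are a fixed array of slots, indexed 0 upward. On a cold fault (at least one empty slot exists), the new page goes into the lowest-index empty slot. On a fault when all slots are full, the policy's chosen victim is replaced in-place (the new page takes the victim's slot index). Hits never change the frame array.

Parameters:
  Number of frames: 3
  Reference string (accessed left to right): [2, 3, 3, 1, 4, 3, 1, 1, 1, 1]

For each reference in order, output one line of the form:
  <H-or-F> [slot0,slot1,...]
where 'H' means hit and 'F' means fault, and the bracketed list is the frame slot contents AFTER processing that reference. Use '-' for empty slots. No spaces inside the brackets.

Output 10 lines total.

F [2,-,-]
F [2,3,-]
H [2,3,-]
F [2,3,1]
F [4,3,1]
H [4,3,1]
H [4,3,1]
H [4,3,1]
H [4,3,1]
H [4,3,1]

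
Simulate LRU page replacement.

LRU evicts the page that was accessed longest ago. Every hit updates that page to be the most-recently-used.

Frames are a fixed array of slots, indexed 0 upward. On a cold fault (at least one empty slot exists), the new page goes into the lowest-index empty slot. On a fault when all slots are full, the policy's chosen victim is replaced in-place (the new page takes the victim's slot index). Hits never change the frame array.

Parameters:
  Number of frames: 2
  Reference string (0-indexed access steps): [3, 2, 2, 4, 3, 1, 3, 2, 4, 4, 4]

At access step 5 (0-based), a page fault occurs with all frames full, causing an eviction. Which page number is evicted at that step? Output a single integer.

Step 0: ref 3 -> FAULT, frames=[3,-]
Step 1: ref 2 -> FAULT, frames=[3,2]
Step 2: ref 2 -> HIT, frames=[3,2]
Step 3: ref 4 -> FAULT, evict 3, frames=[4,2]
Step 4: ref 3 -> FAULT, evict 2, frames=[4,3]
Step 5: ref 1 -> FAULT, evict 4, frames=[1,3]
At step 5: evicted page 4

Answer: 4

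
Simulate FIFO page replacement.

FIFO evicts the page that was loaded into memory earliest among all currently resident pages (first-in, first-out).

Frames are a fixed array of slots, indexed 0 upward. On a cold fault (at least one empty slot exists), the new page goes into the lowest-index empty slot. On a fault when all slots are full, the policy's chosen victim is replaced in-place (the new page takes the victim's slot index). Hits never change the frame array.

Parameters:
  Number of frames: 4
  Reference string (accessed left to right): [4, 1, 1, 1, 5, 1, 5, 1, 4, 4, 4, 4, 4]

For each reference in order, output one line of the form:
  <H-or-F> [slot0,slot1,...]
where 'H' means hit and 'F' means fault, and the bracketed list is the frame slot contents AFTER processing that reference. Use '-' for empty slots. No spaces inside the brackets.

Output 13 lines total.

F [4,-,-,-]
F [4,1,-,-]
H [4,1,-,-]
H [4,1,-,-]
F [4,1,5,-]
H [4,1,5,-]
H [4,1,5,-]
H [4,1,5,-]
H [4,1,5,-]
H [4,1,5,-]
H [4,1,5,-]
H [4,1,5,-]
H [4,1,5,-]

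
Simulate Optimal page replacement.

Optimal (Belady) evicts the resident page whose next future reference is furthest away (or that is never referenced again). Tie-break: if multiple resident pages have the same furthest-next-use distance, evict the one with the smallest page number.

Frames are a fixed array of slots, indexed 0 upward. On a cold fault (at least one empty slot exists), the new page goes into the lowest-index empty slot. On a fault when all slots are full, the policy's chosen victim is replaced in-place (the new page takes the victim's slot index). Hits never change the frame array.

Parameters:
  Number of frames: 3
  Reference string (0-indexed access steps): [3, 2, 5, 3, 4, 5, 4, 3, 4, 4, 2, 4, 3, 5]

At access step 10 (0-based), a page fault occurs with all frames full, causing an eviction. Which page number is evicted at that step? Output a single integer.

Step 0: ref 3 -> FAULT, frames=[3,-,-]
Step 1: ref 2 -> FAULT, frames=[3,2,-]
Step 2: ref 5 -> FAULT, frames=[3,2,5]
Step 3: ref 3 -> HIT, frames=[3,2,5]
Step 4: ref 4 -> FAULT, evict 2, frames=[3,4,5]
Step 5: ref 5 -> HIT, frames=[3,4,5]
Step 6: ref 4 -> HIT, frames=[3,4,5]
Step 7: ref 3 -> HIT, frames=[3,4,5]
Step 8: ref 4 -> HIT, frames=[3,4,5]
Step 9: ref 4 -> HIT, frames=[3,4,5]
Step 10: ref 2 -> FAULT, evict 5, frames=[3,4,2]
At step 10: evicted page 5

Answer: 5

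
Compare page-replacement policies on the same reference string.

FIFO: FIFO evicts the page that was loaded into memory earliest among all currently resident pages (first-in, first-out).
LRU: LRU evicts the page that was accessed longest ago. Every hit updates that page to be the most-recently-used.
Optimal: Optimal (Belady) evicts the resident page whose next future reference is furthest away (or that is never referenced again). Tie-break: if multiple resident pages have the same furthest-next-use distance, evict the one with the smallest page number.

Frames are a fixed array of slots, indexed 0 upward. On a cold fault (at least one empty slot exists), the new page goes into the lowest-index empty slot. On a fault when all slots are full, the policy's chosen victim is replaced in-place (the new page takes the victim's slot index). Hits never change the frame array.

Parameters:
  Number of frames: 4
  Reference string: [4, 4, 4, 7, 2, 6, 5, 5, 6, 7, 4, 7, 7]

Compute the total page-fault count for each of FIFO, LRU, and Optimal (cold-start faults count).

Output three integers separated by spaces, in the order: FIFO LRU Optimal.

--- FIFO ---
  step 0: ref 4 -> FAULT, frames=[4,-,-,-] (faults so far: 1)
  step 1: ref 4 -> HIT, frames=[4,-,-,-] (faults so far: 1)
  step 2: ref 4 -> HIT, frames=[4,-,-,-] (faults so far: 1)
  step 3: ref 7 -> FAULT, frames=[4,7,-,-] (faults so far: 2)
  step 4: ref 2 -> FAULT, frames=[4,7,2,-] (faults so far: 3)
  step 5: ref 6 -> FAULT, frames=[4,7,2,6] (faults so far: 4)
  step 6: ref 5 -> FAULT, evict 4, frames=[5,7,2,6] (faults so far: 5)
  step 7: ref 5 -> HIT, frames=[5,7,2,6] (faults so far: 5)
  step 8: ref 6 -> HIT, frames=[5,7,2,6] (faults so far: 5)
  step 9: ref 7 -> HIT, frames=[5,7,2,6] (faults so far: 5)
  step 10: ref 4 -> FAULT, evict 7, frames=[5,4,2,6] (faults so far: 6)
  step 11: ref 7 -> FAULT, evict 2, frames=[5,4,7,6] (faults so far: 7)
  step 12: ref 7 -> HIT, frames=[5,4,7,6] (faults so far: 7)
  FIFO total faults: 7
--- LRU ---
  step 0: ref 4 -> FAULT, frames=[4,-,-,-] (faults so far: 1)
  step 1: ref 4 -> HIT, frames=[4,-,-,-] (faults so far: 1)
  step 2: ref 4 -> HIT, frames=[4,-,-,-] (faults so far: 1)
  step 3: ref 7 -> FAULT, frames=[4,7,-,-] (faults so far: 2)
  step 4: ref 2 -> FAULT, frames=[4,7,2,-] (faults so far: 3)
  step 5: ref 6 -> FAULT, frames=[4,7,2,6] (faults so far: 4)
  step 6: ref 5 -> FAULT, evict 4, frames=[5,7,2,6] (faults so far: 5)
  step 7: ref 5 -> HIT, frames=[5,7,2,6] (faults so far: 5)
  step 8: ref 6 -> HIT, frames=[5,7,2,6] (faults so far: 5)
  step 9: ref 7 -> HIT, frames=[5,7,2,6] (faults so far: 5)
  step 10: ref 4 -> FAULT, evict 2, frames=[5,7,4,6] (faults so far: 6)
  step 11: ref 7 -> HIT, frames=[5,7,4,6] (faults so far: 6)
  step 12: ref 7 -> HIT, frames=[5,7,4,6] (faults so far: 6)
  LRU total faults: 6
--- Optimal ---
  step 0: ref 4 -> FAULT, frames=[4,-,-,-] (faults so far: 1)
  step 1: ref 4 -> HIT, frames=[4,-,-,-] (faults so far: 1)
  step 2: ref 4 -> HIT, frames=[4,-,-,-] (faults so far: 1)
  step 3: ref 7 -> FAULT, frames=[4,7,-,-] (faults so far: 2)
  step 4: ref 2 -> FAULT, frames=[4,7,2,-] (faults so far: 3)
  step 5: ref 6 -> FAULT, frames=[4,7,2,6] (faults so far: 4)
  step 6: ref 5 -> FAULT, evict 2, frames=[4,7,5,6] (faults so far: 5)
  step 7: ref 5 -> HIT, frames=[4,7,5,6] (faults so far: 5)
  step 8: ref 6 -> HIT, frames=[4,7,5,6] (faults so far: 5)
  step 9: ref 7 -> HIT, frames=[4,7,5,6] (faults so far: 5)
  step 10: ref 4 -> HIT, frames=[4,7,5,6] (faults so far: 5)
  step 11: ref 7 -> HIT, frames=[4,7,5,6] (faults so far: 5)
  step 12: ref 7 -> HIT, frames=[4,7,5,6] (faults so far: 5)
  Optimal total faults: 5

Answer: 7 6 5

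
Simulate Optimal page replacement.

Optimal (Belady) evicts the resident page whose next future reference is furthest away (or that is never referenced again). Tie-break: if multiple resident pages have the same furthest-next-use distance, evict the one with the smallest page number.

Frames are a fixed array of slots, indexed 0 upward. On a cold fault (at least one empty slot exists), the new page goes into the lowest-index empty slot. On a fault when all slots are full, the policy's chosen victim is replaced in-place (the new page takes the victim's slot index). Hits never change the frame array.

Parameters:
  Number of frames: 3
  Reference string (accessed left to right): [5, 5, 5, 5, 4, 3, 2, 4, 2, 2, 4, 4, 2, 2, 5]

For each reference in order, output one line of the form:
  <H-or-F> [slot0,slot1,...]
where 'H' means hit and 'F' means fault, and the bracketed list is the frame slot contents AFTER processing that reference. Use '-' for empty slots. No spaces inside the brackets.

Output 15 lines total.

F [5,-,-]
H [5,-,-]
H [5,-,-]
H [5,-,-]
F [5,4,-]
F [5,4,3]
F [5,4,2]
H [5,4,2]
H [5,4,2]
H [5,4,2]
H [5,4,2]
H [5,4,2]
H [5,4,2]
H [5,4,2]
H [5,4,2]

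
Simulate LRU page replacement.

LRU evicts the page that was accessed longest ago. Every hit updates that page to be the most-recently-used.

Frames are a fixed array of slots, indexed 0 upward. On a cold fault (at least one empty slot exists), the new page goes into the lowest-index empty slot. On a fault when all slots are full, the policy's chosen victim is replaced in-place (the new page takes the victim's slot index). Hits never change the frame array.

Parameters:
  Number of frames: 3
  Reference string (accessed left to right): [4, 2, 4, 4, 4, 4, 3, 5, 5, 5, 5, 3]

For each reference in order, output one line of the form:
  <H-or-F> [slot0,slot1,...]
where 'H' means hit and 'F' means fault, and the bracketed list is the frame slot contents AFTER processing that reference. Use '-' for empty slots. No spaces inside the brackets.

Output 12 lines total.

F [4,-,-]
F [4,2,-]
H [4,2,-]
H [4,2,-]
H [4,2,-]
H [4,2,-]
F [4,2,3]
F [4,5,3]
H [4,5,3]
H [4,5,3]
H [4,5,3]
H [4,5,3]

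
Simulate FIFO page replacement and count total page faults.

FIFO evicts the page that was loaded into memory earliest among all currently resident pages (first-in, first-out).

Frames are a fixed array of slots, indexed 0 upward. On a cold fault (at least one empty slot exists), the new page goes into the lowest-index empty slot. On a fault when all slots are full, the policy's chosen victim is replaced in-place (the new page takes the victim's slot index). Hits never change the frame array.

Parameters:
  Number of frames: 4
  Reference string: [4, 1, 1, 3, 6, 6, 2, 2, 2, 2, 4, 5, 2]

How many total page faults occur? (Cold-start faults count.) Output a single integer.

Step 0: ref 4 → FAULT, frames=[4,-,-,-]
Step 1: ref 1 → FAULT, frames=[4,1,-,-]
Step 2: ref 1 → HIT, frames=[4,1,-,-]
Step 3: ref 3 → FAULT, frames=[4,1,3,-]
Step 4: ref 6 → FAULT, frames=[4,1,3,6]
Step 5: ref 6 → HIT, frames=[4,1,3,6]
Step 6: ref 2 → FAULT (evict 4), frames=[2,1,3,6]
Step 7: ref 2 → HIT, frames=[2,1,3,6]
Step 8: ref 2 → HIT, frames=[2,1,3,6]
Step 9: ref 2 → HIT, frames=[2,1,3,6]
Step 10: ref 4 → FAULT (evict 1), frames=[2,4,3,6]
Step 11: ref 5 → FAULT (evict 3), frames=[2,4,5,6]
Step 12: ref 2 → HIT, frames=[2,4,5,6]
Total faults: 7

Answer: 7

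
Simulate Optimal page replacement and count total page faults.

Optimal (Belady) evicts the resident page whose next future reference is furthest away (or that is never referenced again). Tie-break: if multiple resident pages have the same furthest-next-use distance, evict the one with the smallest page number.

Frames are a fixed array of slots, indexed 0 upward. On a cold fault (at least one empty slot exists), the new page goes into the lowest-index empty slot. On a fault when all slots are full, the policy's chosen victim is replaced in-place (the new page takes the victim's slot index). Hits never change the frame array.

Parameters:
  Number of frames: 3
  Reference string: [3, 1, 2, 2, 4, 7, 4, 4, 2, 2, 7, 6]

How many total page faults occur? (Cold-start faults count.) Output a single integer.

Answer: 6

Derivation:
Step 0: ref 3 → FAULT, frames=[3,-,-]
Step 1: ref 1 → FAULT, frames=[3,1,-]
Step 2: ref 2 → FAULT, frames=[3,1,2]
Step 3: ref 2 → HIT, frames=[3,1,2]
Step 4: ref 4 → FAULT (evict 1), frames=[3,4,2]
Step 5: ref 7 → FAULT (evict 3), frames=[7,4,2]
Step 6: ref 4 → HIT, frames=[7,4,2]
Step 7: ref 4 → HIT, frames=[7,4,2]
Step 8: ref 2 → HIT, frames=[7,4,2]
Step 9: ref 2 → HIT, frames=[7,4,2]
Step 10: ref 7 → HIT, frames=[7,4,2]
Step 11: ref 6 → FAULT (evict 2), frames=[7,4,6]
Total faults: 6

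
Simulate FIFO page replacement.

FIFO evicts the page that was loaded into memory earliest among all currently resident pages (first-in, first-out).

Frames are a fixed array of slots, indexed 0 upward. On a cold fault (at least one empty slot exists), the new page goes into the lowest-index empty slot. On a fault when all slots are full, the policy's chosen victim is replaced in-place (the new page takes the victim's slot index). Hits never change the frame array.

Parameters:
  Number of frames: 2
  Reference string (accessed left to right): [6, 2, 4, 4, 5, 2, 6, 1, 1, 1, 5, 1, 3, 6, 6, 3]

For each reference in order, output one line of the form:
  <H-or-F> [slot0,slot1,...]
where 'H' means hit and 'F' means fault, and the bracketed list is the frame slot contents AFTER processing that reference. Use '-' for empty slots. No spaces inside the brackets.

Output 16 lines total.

F [6,-]
F [6,2]
F [4,2]
H [4,2]
F [4,5]
F [2,5]
F [2,6]
F [1,6]
H [1,6]
H [1,6]
F [1,5]
H [1,5]
F [3,5]
F [3,6]
H [3,6]
H [3,6]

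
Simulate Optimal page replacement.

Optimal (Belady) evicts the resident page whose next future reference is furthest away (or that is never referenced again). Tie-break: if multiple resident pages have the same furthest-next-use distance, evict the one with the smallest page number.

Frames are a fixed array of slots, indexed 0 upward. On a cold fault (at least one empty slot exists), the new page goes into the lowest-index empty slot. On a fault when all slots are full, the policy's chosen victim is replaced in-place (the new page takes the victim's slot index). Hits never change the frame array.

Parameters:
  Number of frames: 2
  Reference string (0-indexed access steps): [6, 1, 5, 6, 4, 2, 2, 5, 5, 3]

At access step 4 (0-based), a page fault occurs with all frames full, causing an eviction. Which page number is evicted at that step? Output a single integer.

Answer: 6

Derivation:
Step 0: ref 6 -> FAULT, frames=[6,-]
Step 1: ref 1 -> FAULT, frames=[6,1]
Step 2: ref 5 -> FAULT, evict 1, frames=[6,5]
Step 3: ref 6 -> HIT, frames=[6,5]
Step 4: ref 4 -> FAULT, evict 6, frames=[4,5]
At step 4: evicted page 6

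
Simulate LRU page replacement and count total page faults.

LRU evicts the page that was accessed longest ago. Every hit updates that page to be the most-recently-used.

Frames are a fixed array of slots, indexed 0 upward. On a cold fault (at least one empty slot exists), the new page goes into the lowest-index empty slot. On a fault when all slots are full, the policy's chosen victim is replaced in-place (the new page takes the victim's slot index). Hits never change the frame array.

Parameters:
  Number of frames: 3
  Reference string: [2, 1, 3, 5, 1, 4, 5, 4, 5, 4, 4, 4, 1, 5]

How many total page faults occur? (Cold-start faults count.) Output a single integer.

Answer: 5

Derivation:
Step 0: ref 2 → FAULT, frames=[2,-,-]
Step 1: ref 1 → FAULT, frames=[2,1,-]
Step 2: ref 3 → FAULT, frames=[2,1,3]
Step 3: ref 5 → FAULT (evict 2), frames=[5,1,3]
Step 4: ref 1 → HIT, frames=[5,1,3]
Step 5: ref 4 → FAULT (evict 3), frames=[5,1,4]
Step 6: ref 5 → HIT, frames=[5,1,4]
Step 7: ref 4 → HIT, frames=[5,1,4]
Step 8: ref 5 → HIT, frames=[5,1,4]
Step 9: ref 4 → HIT, frames=[5,1,4]
Step 10: ref 4 → HIT, frames=[5,1,4]
Step 11: ref 4 → HIT, frames=[5,1,4]
Step 12: ref 1 → HIT, frames=[5,1,4]
Step 13: ref 5 → HIT, frames=[5,1,4]
Total faults: 5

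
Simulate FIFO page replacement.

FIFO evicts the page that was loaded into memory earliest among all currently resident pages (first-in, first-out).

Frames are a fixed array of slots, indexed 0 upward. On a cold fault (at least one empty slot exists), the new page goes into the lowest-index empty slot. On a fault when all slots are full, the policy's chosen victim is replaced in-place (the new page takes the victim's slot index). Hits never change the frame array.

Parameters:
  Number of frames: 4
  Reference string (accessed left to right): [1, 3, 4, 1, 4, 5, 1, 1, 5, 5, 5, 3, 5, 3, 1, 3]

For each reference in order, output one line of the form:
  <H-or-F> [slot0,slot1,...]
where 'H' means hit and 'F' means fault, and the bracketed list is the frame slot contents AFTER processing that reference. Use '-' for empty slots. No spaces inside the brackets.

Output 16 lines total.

F [1,-,-,-]
F [1,3,-,-]
F [1,3,4,-]
H [1,3,4,-]
H [1,3,4,-]
F [1,3,4,5]
H [1,3,4,5]
H [1,3,4,5]
H [1,3,4,5]
H [1,3,4,5]
H [1,3,4,5]
H [1,3,4,5]
H [1,3,4,5]
H [1,3,4,5]
H [1,3,4,5]
H [1,3,4,5]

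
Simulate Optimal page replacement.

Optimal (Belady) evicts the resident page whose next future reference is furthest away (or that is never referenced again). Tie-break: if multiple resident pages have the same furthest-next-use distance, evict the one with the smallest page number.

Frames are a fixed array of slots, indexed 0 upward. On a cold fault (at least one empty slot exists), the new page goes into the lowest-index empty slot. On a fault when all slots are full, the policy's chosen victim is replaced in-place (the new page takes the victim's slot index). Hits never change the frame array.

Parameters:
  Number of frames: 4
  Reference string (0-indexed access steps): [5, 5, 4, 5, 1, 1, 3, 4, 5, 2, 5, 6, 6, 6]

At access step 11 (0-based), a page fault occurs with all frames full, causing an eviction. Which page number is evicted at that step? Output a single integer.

Answer: 2

Derivation:
Step 0: ref 5 -> FAULT, frames=[5,-,-,-]
Step 1: ref 5 -> HIT, frames=[5,-,-,-]
Step 2: ref 4 -> FAULT, frames=[5,4,-,-]
Step 3: ref 5 -> HIT, frames=[5,4,-,-]
Step 4: ref 1 -> FAULT, frames=[5,4,1,-]
Step 5: ref 1 -> HIT, frames=[5,4,1,-]
Step 6: ref 3 -> FAULT, frames=[5,4,1,3]
Step 7: ref 4 -> HIT, frames=[5,4,1,3]
Step 8: ref 5 -> HIT, frames=[5,4,1,3]
Step 9: ref 2 -> FAULT, evict 1, frames=[5,4,2,3]
Step 10: ref 5 -> HIT, frames=[5,4,2,3]
Step 11: ref 6 -> FAULT, evict 2, frames=[5,4,6,3]
At step 11: evicted page 2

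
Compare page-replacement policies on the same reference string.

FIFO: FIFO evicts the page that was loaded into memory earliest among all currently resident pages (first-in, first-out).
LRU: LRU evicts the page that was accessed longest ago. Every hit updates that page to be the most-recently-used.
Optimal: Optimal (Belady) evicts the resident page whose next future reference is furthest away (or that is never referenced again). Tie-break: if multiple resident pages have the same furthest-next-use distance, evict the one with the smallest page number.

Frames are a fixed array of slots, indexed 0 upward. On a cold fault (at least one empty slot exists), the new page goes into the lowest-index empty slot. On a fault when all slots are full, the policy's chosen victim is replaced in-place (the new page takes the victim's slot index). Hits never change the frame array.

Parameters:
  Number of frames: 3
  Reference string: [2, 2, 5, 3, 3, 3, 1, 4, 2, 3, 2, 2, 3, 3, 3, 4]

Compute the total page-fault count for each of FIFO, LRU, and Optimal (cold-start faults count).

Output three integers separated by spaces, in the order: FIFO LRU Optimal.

Answer: 7 7 5

Derivation:
--- FIFO ---
  step 0: ref 2 -> FAULT, frames=[2,-,-] (faults so far: 1)
  step 1: ref 2 -> HIT, frames=[2,-,-] (faults so far: 1)
  step 2: ref 5 -> FAULT, frames=[2,5,-] (faults so far: 2)
  step 3: ref 3 -> FAULT, frames=[2,5,3] (faults so far: 3)
  step 4: ref 3 -> HIT, frames=[2,5,3] (faults so far: 3)
  step 5: ref 3 -> HIT, frames=[2,5,3] (faults so far: 3)
  step 6: ref 1 -> FAULT, evict 2, frames=[1,5,3] (faults so far: 4)
  step 7: ref 4 -> FAULT, evict 5, frames=[1,4,3] (faults so far: 5)
  step 8: ref 2 -> FAULT, evict 3, frames=[1,4,2] (faults so far: 6)
  step 9: ref 3 -> FAULT, evict 1, frames=[3,4,2] (faults so far: 7)
  step 10: ref 2 -> HIT, frames=[3,4,2] (faults so far: 7)
  step 11: ref 2 -> HIT, frames=[3,4,2] (faults so far: 7)
  step 12: ref 3 -> HIT, frames=[3,4,2] (faults so far: 7)
  step 13: ref 3 -> HIT, frames=[3,4,2] (faults so far: 7)
  step 14: ref 3 -> HIT, frames=[3,4,2] (faults so far: 7)
  step 15: ref 4 -> HIT, frames=[3,4,2] (faults so far: 7)
  FIFO total faults: 7
--- LRU ---
  step 0: ref 2 -> FAULT, frames=[2,-,-] (faults so far: 1)
  step 1: ref 2 -> HIT, frames=[2,-,-] (faults so far: 1)
  step 2: ref 5 -> FAULT, frames=[2,5,-] (faults so far: 2)
  step 3: ref 3 -> FAULT, frames=[2,5,3] (faults so far: 3)
  step 4: ref 3 -> HIT, frames=[2,5,3] (faults so far: 3)
  step 5: ref 3 -> HIT, frames=[2,5,3] (faults so far: 3)
  step 6: ref 1 -> FAULT, evict 2, frames=[1,5,3] (faults so far: 4)
  step 7: ref 4 -> FAULT, evict 5, frames=[1,4,3] (faults so far: 5)
  step 8: ref 2 -> FAULT, evict 3, frames=[1,4,2] (faults so far: 6)
  step 9: ref 3 -> FAULT, evict 1, frames=[3,4,2] (faults so far: 7)
  step 10: ref 2 -> HIT, frames=[3,4,2] (faults so far: 7)
  step 11: ref 2 -> HIT, frames=[3,4,2] (faults so far: 7)
  step 12: ref 3 -> HIT, frames=[3,4,2] (faults so far: 7)
  step 13: ref 3 -> HIT, frames=[3,4,2] (faults so far: 7)
  step 14: ref 3 -> HIT, frames=[3,4,2] (faults so far: 7)
  step 15: ref 4 -> HIT, frames=[3,4,2] (faults so far: 7)
  LRU total faults: 7
--- Optimal ---
  step 0: ref 2 -> FAULT, frames=[2,-,-] (faults so far: 1)
  step 1: ref 2 -> HIT, frames=[2,-,-] (faults so far: 1)
  step 2: ref 5 -> FAULT, frames=[2,5,-] (faults so far: 2)
  step 3: ref 3 -> FAULT, frames=[2,5,3] (faults so far: 3)
  step 4: ref 3 -> HIT, frames=[2,5,3] (faults so far: 3)
  step 5: ref 3 -> HIT, frames=[2,5,3] (faults so far: 3)
  step 6: ref 1 -> FAULT, evict 5, frames=[2,1,3] (faults so far: 4)
  step 7: ref 4 -> FAULT, evict 1, frames=[2,4,3] (faults so far: 5)
  step 8: ref 2 -> HIT, frames=[2,4,3] (faults so far: 5)
  step 9: ref 3 -> HIT, frames=[2,4,3] (faults so far: 5)
  step 10: ref 2 -> HIT, frames=[2,4,3] (faults so far: 5)
  step 11: ref 2 -> HIT, frames=[2,4,3] (faults so far: 5)
  step 12: ref 3 -> HIT, frames=[2,4,3] (faults so far: 5)
  step 13: ref 3 -> HIT, frames=[2,4,3] (faults so far: 5)
  step 14: ref 3 -> HIT, frames=[2,4,3] (faults so far: 5)
  step 15: ref 4 -> HIT, frames=[2,4,3] (faults so far: 5)
  Optimal total faults: 5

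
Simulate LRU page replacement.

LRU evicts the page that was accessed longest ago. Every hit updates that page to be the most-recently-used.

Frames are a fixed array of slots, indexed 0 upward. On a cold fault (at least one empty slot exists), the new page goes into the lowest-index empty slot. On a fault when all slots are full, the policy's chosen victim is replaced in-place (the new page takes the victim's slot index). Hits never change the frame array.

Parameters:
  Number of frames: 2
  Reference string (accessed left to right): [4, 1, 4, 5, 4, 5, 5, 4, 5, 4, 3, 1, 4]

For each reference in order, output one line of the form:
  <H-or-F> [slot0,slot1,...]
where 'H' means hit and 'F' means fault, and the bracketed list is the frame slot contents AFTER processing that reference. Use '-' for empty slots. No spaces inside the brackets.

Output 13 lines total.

F [4,-]
F [4,1]
H [4,1]
F [4,5]
H [4,5]
H [4,5]
H [4,5]
H [4,5]
H [4,5]
H [4,5]
F [4,3]
F [1,3]
F [1,4]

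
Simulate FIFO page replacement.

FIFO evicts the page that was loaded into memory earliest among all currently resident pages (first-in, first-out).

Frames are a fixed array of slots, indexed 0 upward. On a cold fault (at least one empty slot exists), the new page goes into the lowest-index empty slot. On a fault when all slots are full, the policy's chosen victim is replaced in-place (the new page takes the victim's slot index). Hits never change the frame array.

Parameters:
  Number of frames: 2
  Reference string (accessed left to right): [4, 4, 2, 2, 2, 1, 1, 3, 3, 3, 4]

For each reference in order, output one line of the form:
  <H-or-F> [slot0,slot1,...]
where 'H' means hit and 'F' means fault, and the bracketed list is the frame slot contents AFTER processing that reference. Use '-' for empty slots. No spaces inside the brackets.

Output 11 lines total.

F [4,-]
H [4,-]
F [4,2]
H [4,2]
H [4,2]
F [1,2]
H [1,2]
F [1,3]
H [1,3]
H [1,3]
F [4,3]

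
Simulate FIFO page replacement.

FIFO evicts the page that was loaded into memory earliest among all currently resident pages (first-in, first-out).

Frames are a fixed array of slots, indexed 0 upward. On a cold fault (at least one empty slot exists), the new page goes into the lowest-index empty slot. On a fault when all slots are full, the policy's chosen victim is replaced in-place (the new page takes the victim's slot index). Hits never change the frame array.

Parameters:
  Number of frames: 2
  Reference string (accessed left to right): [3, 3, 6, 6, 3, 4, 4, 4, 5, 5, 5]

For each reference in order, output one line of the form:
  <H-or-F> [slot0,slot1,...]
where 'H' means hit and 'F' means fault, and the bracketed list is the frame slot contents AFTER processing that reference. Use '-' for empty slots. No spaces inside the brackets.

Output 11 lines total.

F [3,-]
H [3,-]
F [3,6]
H [3,6]
H [3,6]
F [4,6]
H [4,6]
H [4,6]
F [4,5]
H [4,5]
H [4,5]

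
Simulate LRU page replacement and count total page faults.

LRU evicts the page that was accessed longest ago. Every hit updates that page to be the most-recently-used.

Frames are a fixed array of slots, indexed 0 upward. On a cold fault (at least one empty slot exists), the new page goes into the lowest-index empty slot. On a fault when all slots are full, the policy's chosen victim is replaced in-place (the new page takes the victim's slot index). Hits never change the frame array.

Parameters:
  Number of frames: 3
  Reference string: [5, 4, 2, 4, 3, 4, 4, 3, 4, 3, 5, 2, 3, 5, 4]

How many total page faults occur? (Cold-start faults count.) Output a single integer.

Answer: 7

Derivation:
Step 0: ref 5 → FAULT, frames=[5,-,-]
Step 1: ref 4 → FAULT, frames=[5,4,-]
Step 2: ref 2 → FAULT, frames=[5,4,2]
Step 3: ref 4 → HIT, frames=[5,4,2]
Step 4: ref 3 → FAULT (evict 5), frames=[3,4,2]
Step 5: ref 4 → HIT, frames=[3,4,2]
Step 6: ref 4 → HIT, frames=[3,4,2]
Step 7: ref 3 → HIT, frames=[3,4,2]
Step 8: ref 4 → HIT, frames=[3,4,2]
Step 9: ref 3 → HIT, frames=[3,4,2]
Step 10: ref 5 → FAULT (evict 2), frames=[3,4,5]
Step 11: ref 2 → FAULT (evict 4), frames=[3,2,5]
Step 12: ref 3 → HIT, frames=[3,2,5]
Step 13: ref 5 → HIT, frames=[3,2,5]
Step 14: ref 4 → FAULT (evict 2), frames=[3,4,5]
Total faults: 7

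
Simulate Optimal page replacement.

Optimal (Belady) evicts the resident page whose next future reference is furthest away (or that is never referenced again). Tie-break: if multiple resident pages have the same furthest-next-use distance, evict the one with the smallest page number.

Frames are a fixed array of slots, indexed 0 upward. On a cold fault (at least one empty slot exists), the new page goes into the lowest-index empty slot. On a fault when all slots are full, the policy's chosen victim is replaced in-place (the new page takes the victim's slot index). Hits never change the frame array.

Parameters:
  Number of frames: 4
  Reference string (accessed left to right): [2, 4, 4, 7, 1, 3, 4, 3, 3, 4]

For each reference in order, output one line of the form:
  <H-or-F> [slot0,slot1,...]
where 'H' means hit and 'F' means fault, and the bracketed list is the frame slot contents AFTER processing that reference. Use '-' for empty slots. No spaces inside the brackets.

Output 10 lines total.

F [2,-,-,-]
F [2,4,-,-]
H [2,4,-,-]
F [2,4,7,-]
F [2,4,7,1]
F [2,4,7,3]
H [2,4,7,3]
H [2,4,7,3]
H [2,4,7,3]
H [2,4,7,3]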